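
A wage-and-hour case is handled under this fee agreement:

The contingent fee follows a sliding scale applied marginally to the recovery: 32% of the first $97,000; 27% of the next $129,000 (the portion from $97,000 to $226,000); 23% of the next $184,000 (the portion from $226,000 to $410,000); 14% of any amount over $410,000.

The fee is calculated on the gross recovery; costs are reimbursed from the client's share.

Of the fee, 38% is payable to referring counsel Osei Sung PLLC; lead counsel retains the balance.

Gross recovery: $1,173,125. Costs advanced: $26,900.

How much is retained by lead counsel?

$133,317.05

Fee base is the gross recovery, $1,173,125; costs are reimbursed separately.
First $97,000 at 32% = $31,040.00
Next $129,000 at 27% = $34,830.00
Next $184,000 at 23% = $42,320.00
Remaining $763,125 at 14% = $106,837.50
Fee: $31,040.00 + $34,830.00 + $42,320.00 + $106,837.50 = $215,027.50
Referral share: 38% of $215,027.50 = $81,710.45; lead counsel retains $215,027.50 − $81,710.45 = $133,317.05.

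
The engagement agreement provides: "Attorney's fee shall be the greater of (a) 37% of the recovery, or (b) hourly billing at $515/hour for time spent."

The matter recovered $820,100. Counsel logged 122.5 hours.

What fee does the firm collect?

$303,437.00

(a) 37% of $820,100 = $303,437.00
(b) 122.5 × $515 = $63,087.50
The greater is (a): $303,437.00.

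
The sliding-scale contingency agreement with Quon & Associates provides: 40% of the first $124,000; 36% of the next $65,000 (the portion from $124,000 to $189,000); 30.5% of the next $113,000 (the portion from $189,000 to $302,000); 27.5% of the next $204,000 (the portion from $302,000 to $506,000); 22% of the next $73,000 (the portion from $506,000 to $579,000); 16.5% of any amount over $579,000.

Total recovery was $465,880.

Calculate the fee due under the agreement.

$152,532.00

First $124,000 at 40% = $49,600.00
Next $65,000 at 36% = $23,400.00
Next $113,000 at 30.5% = $34,465.00
Remaining $163,880 at 27.5% = $45,067.00
Fee: $49,600.00 + $23,400.00 + $34,465.00 + $45,067.00 = $152,532.00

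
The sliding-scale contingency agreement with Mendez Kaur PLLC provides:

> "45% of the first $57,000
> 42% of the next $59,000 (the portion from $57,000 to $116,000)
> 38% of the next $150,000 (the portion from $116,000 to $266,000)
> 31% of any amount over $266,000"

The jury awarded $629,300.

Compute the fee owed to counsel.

First $57,000 at 45% = $25,650.00
Next $59,000 at 42% = $24,780.00
Next $150,000 at 38% = $57,000.00
Remaining $363,300 at 31% = $112,623.00
Fee: $25,650.00 + $24,780.00 + $57,000.00 + $112,623.00 = $220,053.00

$220,053.00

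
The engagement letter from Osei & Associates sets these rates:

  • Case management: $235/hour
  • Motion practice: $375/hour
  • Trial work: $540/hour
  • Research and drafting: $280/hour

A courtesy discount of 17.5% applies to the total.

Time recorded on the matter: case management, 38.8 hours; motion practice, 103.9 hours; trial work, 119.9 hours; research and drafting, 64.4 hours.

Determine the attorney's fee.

$107,958.26

Case management: 38.8 × $235 = $9,118.00
Motion practice: 103.9 × $375 = $38,962.50
Trial work: 119.9 × $540 = $64,746.00
Research and drafting: 64.4 × $280 = $18,032.00
Subtotal: $130,858.50
Less 17.5% discount: −$22,900.24
Total: $130,858.50 − $22,900.24 = $107,958.26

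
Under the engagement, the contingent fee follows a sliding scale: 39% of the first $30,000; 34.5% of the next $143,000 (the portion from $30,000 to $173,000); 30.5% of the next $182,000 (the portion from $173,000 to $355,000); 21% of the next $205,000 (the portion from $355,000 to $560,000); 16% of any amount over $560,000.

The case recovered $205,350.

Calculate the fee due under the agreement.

$70,901.75

First $30,000 at 39% = $11,700.00
Next $143,000 at 34.5% = $49,335.00
Remaining $32,350 at 30.5% = $9,866.75
Fee: $11,700.00 + $49,335.00 + $9,866.75 = $70,901.75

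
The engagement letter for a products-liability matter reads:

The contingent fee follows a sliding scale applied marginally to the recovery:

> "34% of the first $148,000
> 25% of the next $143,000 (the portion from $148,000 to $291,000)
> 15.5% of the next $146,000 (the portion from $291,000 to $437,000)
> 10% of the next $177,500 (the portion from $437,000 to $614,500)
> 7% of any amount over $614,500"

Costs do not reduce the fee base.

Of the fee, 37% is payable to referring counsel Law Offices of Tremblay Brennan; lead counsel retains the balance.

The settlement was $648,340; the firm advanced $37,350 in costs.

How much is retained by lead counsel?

$81,155.84

Fee base is the gross recovery, $648,340; costs are reimbursed separately.
First $148,000 at 34% = $50,320.00
Next $143,000 at 25% = $35,750.00
Next $146,000 at 15.5% = $22,630.00
Next $177,500 at 10% = $17,750.00
Remaining $33,840 at 7% = $2,368.80
Fee: $50,320.00 + $35,750.00 + $22,630.00 + $17,750.00 + $2,368.80 = $128,818.80
Referral share: 37% of $128,818.80 = $47,662.96; lead counsel retains $128,818.80 − $47,662.96 = $81,155.84.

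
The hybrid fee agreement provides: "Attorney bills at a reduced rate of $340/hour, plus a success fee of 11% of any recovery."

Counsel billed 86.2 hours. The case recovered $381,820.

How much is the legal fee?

$71,308.20

Hourly: 86.2 × $340 = $29,308.00
Success fee: 11% of $381,820 = $42,000.20
Total: $29,308.00 + $42,000.20 = $71,308.20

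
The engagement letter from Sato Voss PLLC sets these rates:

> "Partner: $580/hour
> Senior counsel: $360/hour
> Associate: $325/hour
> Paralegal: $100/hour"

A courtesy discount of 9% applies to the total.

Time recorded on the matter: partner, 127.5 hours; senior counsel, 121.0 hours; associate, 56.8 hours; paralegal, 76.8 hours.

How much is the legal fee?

$130,721.50

Partner: 127.5 × $580 = $73,950.00
Senior counsel: 121.0 × $360 = $43,560.00
Associate: 56.8 × $325 = $18,460.00
Paralegal: 76.8 × $100 = $7,680.00
Subtotal: $143,650.00
Less 9% discount: −$12,928.50
Total: $143,650.00 − $12,928.50 = $130,721.50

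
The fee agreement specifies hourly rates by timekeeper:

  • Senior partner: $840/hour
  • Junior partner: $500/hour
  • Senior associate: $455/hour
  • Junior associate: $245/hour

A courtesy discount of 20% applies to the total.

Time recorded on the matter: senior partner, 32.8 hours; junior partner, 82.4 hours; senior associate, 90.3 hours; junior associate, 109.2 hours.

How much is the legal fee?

$109,274.00

Senior partner: 32.8 × $840 = $27,552.00
Junior partner: 82.4 × $500 = $41,200.00
Senior associate: 90.3 × $455 = $41,086.50
Junior associate: 109.2 × $245 = $26,754.00
Subtotal: $136,592.50
Less 20% discount: −$27,318.50
Total: $136,592.50 − $27,318.50 = $109,274.00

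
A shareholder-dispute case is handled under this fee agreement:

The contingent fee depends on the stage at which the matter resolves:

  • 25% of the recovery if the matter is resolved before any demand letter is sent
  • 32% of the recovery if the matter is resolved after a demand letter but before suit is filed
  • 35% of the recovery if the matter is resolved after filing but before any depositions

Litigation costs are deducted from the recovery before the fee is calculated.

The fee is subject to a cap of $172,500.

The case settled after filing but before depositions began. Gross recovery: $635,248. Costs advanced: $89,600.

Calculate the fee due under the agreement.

$172,500.00

Fee base (net of costs): $635,248 − $89,600 = $545,648
The matter settled after filing but before depositions began, so the 35% rate applies.
$545,648 × 35% = $190,976.80
$190,976.80 exceeds the $172,500 cap, so the fee is capped at $172,500.00.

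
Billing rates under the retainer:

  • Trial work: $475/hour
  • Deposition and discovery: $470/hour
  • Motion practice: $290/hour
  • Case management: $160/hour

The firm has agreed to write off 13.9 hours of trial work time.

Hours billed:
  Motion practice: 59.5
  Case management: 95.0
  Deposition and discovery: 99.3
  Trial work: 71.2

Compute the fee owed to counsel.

$106,343.50

Trial work: 71.2 × $475 = $33,820.00
Deposition and discovery: 99.3 × $470 = $46,671.00
Motion practice: 59.5 × $290 = $17,255.00
Case management: 95.0 × $160 = $15,200.00
Subtotal: $112,946.00
Write-off: 13.9 × $475 = $6,602.50
Total: $112,946.00 − $6,602.50 = $106,343.50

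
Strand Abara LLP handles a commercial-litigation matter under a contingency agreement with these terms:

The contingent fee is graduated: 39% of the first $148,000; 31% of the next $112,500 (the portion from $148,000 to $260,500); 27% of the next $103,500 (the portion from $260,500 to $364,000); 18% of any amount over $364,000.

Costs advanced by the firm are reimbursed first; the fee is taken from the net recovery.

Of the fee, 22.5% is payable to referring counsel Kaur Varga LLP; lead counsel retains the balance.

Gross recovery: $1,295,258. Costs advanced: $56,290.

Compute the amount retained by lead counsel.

$215,476.54

Fee base (net of costs): $1,295,258 − $56,290 = $1,238,968
First $148,000 at 39% = $57,720.00
Next $112,500 at 31% = $34,875.00
Next $103,500 at 27% = $27,945.00
Remaining $874,968 at 18% = $157,494.24
Fee: $57,720.00 + $34,875.00 + $27,945.00 + $157,494.24 = $278,034.24
Referral share: 22.5% of $278,034.24 = $62,557.70; lead counsel retains $278,034.24 − $62,557.70 = $215,476.54.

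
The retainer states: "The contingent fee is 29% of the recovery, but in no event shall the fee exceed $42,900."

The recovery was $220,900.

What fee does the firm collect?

29% of $220,900 = $64,061.00
That exceeds the $42,900 cap, so the fee is capped at $42,900.

$42,900.00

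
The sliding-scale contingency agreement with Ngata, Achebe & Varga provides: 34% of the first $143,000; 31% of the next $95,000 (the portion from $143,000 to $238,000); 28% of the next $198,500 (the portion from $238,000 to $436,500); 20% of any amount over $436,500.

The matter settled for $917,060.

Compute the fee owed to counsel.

$229,762.00

First $143,000 at 34% = $48,620.00
Next $95,000 at 31% = $29,450.00
Next $198,500 at 28% = $55,580.00
Remaining $480,560 at 20% = $96,112.00
Fee: $48,620.00 + $29,450.00 + $55,580.00 + $96,112.00 = $229,762.00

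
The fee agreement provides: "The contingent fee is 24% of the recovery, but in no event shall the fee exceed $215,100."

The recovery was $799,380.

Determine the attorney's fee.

24% of $799,380 = $191,851.20
That is under the $215,100 cap.

$191,851.20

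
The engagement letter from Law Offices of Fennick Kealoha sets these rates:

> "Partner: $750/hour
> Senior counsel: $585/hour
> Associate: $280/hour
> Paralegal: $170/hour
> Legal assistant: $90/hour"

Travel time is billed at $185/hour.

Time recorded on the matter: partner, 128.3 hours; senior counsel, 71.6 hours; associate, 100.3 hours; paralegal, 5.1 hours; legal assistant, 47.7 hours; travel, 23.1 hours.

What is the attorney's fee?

$175,628.50

Partner: 128.3 × $750 = $96,225.00
Senior counsel: 71.6 × $585 = $41,886.00
Associate: 100.3 × $280 = $28,084.00
Paralegal: 5.1 × $170 = $867.00
Legal assistant: 47.7 × $90 = $4,293.00
Subtotal: $96,225.00 + $41,886.00 + $28,084.00 + $867.00 + $4,293.00 = $171,355.00
Travel: 23.1 × $185 = $4,273.50
Total: $171,355.00 + $4,273.50 = $175,628.50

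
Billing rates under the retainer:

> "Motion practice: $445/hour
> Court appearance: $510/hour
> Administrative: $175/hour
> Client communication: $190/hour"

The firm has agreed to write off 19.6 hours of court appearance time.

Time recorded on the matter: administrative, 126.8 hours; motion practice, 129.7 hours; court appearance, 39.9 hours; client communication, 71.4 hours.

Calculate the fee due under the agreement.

Motion practice: 129.7 × $445 = $57,716.50
Court appearance: 39.9 × $510 = $20,349.00
Administrative: 126.8 × $175 = $22,190.00
Client communication: 71.4 × $190 = $13,566.00
Subtotal: $113,821.50
Write-off: 19.6 × $510 = $9,996.00
Total: $113,821.50 − $9,996.00 = $103,825.50

$103,825.50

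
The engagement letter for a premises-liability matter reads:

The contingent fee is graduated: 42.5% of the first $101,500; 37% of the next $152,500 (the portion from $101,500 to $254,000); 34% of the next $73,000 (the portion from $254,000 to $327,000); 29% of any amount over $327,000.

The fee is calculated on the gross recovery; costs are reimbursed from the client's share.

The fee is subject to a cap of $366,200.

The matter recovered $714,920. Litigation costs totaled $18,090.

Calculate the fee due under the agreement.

Fee base is the gross recovery, $714,920; costs are reimbursed separately.
First $101,500 at 42.5% = $43,137.50
Next $152,500 at 37% = $56,425.00
Next $73,000 at 34% = $24,820.00
Remaining $387,920 at 29% = $112,496.80
Fee: $43,137.50 + $56,425.00 + $24,820.00 + $112,496.80 = $236,879.30
$236,879.30 is under the $366,200 cap.

$236,879.30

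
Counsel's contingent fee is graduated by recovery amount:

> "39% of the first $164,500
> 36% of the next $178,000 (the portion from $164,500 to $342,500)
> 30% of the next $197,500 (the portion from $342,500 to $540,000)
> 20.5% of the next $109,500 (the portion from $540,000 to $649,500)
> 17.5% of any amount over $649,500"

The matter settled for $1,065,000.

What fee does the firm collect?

$282,645.00

First $164,500 at 39% = $64,155.00
Next $178,000 at 36% = $64,080.00
Next $197,500 at 30% = $59,250.00
Next $109,500 at 20.5% = $22,447.50
Remaining $415,500 at 17.5% = $72,712.50
Fee: $64,155.00 + $64,080.00 + $59,250.00 + $22,447.50 + $72,712.50 = $282,645.00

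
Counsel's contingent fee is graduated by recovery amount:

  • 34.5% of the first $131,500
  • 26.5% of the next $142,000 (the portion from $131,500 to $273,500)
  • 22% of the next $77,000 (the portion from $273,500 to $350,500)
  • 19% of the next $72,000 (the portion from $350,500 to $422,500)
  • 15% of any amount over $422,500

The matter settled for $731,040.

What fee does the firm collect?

$159,898.50

First $131,500 at 34.5% = $45,367.50
Next $142,000 at 26.5% = $37,630.00
Next $77,000 at 22% = $16,940.00
Next $72,000 at 19% = $13,680.00
Remaining $308,540 at 15% = $46,281.00
Fee: $45,367.50 + $37,630.00 + $16,940.00 + $13,680.00 + $46,281.00 = $159,898.50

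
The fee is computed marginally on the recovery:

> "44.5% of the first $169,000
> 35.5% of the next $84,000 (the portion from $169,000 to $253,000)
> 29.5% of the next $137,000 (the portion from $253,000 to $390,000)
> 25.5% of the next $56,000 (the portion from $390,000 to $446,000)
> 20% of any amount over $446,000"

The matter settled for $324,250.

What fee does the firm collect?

$126,043.75

First $169,000 at 44.5% = $75,205.00
Next $84,000 at 35.5% = $29,820.00
Remaining $71,250 at 29.5% = $21,018.75
Fee: $75,205.00 + $29,820.00 + $21,018.75 = $126,043.75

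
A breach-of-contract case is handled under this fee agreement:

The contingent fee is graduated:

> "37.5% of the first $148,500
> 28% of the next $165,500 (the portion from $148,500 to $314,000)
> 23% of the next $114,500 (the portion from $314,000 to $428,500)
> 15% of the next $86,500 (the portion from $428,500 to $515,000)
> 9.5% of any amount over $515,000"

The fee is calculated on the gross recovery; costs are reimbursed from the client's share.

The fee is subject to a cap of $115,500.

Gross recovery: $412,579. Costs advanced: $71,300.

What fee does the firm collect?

$115,500.00

Fee base is the gross recovery, $412,579; costs are reimbursed separately.
First $148,500 at 37.5% = $55,687.50
Next $165,500 at 28% = $46,340.00
Remaining $98,579 at 23% = $22,673.17
Fee: $55,687.50 + $46,340.00 + $22,673.17 = $124,700.67
$124,700.67 exceeds the $115,500 cap, so the fee is capped at $115,500.00.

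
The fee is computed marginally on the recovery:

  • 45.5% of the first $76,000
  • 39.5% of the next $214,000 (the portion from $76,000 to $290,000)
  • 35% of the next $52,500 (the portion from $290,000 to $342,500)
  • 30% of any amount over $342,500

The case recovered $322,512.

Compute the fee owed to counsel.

$130,489.20

First $76,000 at 45.5% = $34,580.00
Next $214,000 at 39.5% = $84,530.00
Remaining $32,512 at 35% = $11,379.20
Fee: $34,580.00 + $84,530.00 + $11,379.20 = $130,489.20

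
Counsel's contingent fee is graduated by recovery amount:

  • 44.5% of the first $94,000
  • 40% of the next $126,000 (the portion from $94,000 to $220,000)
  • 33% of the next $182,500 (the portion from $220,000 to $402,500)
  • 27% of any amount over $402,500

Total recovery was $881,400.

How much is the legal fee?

First $94,000 at 44.5% = $41,830.00
Next $126,000 at 40% = $50,400.00
Next $182,500 at 33% = $60,225.00
Remaining $478,900 at 27% = $129,303.00
Fee: $41,830.00 + $50,400.00 + $60,225.00 + $129,303.00 = $281,758.00

$281,758.00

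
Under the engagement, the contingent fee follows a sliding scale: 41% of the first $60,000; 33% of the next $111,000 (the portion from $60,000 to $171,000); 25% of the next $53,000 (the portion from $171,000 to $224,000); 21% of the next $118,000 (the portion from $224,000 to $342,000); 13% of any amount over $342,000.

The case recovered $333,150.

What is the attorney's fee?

$97,401.50

First $60,000 at 41% = $24,600.00
Next $111,000 at 33% = $36,630.00
Next $53,000 at 25% = $13,250.00
Remaining $109,150 at 21% = $22,921.50
Fee: $24,600.00 + $36,630.00 + $13,250.00 + $22,921.50 = $97,401.50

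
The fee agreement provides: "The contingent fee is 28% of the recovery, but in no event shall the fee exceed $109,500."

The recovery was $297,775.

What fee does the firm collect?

$83,377.00

28% of $297,775 = $83,377.00
That is under the $109,500 cap.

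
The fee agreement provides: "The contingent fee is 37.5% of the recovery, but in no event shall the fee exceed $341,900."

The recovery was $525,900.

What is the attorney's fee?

37.5% of $525,900 = $197,212.50
That is under the $341,900 cap.

$197,212.50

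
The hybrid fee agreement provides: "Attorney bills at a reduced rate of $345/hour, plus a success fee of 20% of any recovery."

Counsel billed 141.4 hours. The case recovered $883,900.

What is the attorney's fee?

$225,563.00

Hourly: 141.4 × $345 = $48,783.00
Success fee: 20% of $883,900 = $176,780.00
Total: $48,783.00 + $176,780.00 = $225,563.00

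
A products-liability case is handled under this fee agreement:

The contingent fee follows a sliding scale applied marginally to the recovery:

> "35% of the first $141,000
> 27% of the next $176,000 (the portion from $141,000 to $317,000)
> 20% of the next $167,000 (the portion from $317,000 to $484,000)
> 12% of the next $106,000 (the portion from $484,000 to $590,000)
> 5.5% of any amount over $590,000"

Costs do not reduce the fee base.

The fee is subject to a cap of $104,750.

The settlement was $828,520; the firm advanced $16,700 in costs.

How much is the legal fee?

Fee base is the gross recovery, $828,520; costs are reimbursed separately.
First $141,000 at 35% = $49,350.00
Next $176,000 at 27% = $47,520.00
Next $167,000 at 20% = $33,400.00
Next $106,000 at 12% = $12,720.00
Remaining $238,520 at 5.5% = $13,118.60
Fee: $49,350.00 + $47,520.00 + $33,400.00 + $12,720.00 + $13,118.60 = $156,108.60
$156,108.60 exceeds the $104,750 cap, so the fee is capped at $104,750.00.

$104,750.00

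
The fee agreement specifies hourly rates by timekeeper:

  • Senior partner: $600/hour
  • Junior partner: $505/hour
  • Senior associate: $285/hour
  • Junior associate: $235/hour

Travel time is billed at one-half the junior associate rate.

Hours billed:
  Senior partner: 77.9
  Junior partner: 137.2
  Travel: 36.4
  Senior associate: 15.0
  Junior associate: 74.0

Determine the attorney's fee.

Senior partner: 77.9 × $600 = $46,740.00
Junior partner: 137.2 × $505 = $69,286.00
Senior associate: 15.0 × $285 = $4,275.00
Junior associate: 74.0 × $235 = $17,390.00
Subtotal: $46,740.00 + $69,286.00 + $4,275.00 + $17,390.00 = $137,691.00
Travel: 36.4 × ($235 ÷ 2) = 36.4 × $117.50 = $4,277.00
Total: $137,691.00 + $4,277.00 = $141,968.00

$141,968.00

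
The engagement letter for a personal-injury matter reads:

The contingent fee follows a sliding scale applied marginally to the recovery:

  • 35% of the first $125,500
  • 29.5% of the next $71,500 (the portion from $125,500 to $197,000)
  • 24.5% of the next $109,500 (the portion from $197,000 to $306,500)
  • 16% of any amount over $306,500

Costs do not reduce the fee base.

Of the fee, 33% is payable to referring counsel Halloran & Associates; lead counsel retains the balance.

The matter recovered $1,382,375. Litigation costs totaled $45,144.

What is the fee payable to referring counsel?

$87,115.05

Fee base is the gross recovery, $1,382,375; costs are reimbursed separately.
First $125,500 at 35% = $43,925.00
Next $71,500 at 29.5% = $21,092.50
Next $109,500 at 24.5% = $26,827.50
Remaining $1,075,875 at 16% = $172,140.00
Fee: $43,925.00 + $21,092.50 + $26,827.50 + $172,140.00 = $263,985.00
Referral share: 33% of $263,985.00 = $87,115.05; lead counsel retains $263,985.00 − $87,115.05 = $176,869.95.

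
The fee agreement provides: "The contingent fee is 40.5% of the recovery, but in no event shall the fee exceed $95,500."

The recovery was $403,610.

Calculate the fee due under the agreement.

$95,500.00

40.5% of $403,610 = $163,462.05
That exceeds the $95,500 cap, so the fee is capped at $95,500.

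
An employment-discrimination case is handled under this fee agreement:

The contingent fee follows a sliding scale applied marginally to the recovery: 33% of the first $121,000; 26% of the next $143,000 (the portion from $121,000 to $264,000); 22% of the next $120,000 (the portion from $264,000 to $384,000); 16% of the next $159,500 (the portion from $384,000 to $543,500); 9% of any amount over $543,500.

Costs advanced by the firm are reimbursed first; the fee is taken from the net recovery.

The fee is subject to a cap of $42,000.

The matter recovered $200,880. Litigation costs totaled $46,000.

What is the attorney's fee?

Fee base (net of costs): $200,880 − $46,000 = $154,880
First $121,000 at 33% = $39,930.00
Remaining $33,880 at 26% = $8,808.80
Fee: $39,930.00 + $8,808.80 = $48,738.80
$48,738.80 exceeds the $42,000 cap, so the fee is capped at $42,000.00.

$42,000.00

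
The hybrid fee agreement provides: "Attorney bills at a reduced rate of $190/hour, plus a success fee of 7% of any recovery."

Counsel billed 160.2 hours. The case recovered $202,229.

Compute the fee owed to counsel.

Hourly: 160.2 × $190 = $30,438.00
Success fee: 7% of $202,229 = $14,156.03
Total: $30,438.00 + $14,156.03 = $44,594.03

$44,594.03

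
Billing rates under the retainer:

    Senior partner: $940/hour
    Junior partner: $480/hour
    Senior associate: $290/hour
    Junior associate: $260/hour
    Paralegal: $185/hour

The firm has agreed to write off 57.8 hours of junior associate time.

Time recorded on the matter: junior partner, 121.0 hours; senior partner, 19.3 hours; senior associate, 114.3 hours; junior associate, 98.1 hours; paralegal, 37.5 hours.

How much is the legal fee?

$126,784.50

Senior partner: 19.3 × $940 = $18,142.00
Junior partner: 121.0 × $480 = $58,080.00
Senior associate: 114.3 × $290 = $33,147.00
Junior associate: 98.1 × $260 = $25,506.00
Paralegal: 37.5 × $185 = $6,937.50
Subtotal: $141,812.50
Write-off: 57.8 × $260 = $15,028.00
Total: $141,812.50 − $15,028.00 = $126,784.50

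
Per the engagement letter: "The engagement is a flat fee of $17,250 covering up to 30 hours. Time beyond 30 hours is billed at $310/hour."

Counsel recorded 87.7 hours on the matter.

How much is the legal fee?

Flat fee: $17,250.00
Excess hours: 87.7 − 30 = 57.7
Overrun: 57.7 × $310 = $17,887.00
Total: $17,250.00 + $17,887.00 = $35,137.00

$35,137.00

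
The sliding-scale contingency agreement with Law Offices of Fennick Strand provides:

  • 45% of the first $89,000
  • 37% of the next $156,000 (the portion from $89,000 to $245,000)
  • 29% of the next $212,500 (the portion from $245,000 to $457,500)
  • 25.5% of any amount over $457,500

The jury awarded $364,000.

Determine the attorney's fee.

$132,280.00

First $89,000 at 45% = $40,050.00
Next $156,000 at 37% = $57,720.00
Remaining $119,000 at 29% = $34,510.00
Fee: $40,050.00 + $57,720.00 + $34,510.00 = $132,280.00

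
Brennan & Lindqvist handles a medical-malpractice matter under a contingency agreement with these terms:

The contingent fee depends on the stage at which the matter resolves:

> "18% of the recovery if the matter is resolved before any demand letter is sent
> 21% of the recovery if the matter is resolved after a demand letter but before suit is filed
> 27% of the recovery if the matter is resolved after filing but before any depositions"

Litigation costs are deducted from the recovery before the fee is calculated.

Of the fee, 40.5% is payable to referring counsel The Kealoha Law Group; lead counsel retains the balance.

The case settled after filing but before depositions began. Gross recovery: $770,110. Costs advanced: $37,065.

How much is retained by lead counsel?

Fee base (net of costs): $770,110 − $37,065 = $733,045
The matter settled after filing but before depositions began, so the 27% rate applies.
$733,045 × 27% = $197,922.15
Referral share: 40.5% of $197,922.15 = $80,158.47; lead counsel retains $197,922.15 − $80,158.47 = $117,763.68.

$117,763.68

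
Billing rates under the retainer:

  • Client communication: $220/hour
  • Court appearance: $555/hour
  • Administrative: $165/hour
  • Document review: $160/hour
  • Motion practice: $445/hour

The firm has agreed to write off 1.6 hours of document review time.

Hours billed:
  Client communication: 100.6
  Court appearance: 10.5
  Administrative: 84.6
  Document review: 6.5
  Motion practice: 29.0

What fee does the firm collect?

$55,607.50

Client communication: 100.6 × $220 = $22,132.00
Court appearance: 10.5 × $555 = $5,827.50
Administrative: 84.6 × $165 = $13,959.00
Document review: 6.5 × $160 = $1,040.00
Motion practice: 29.0 × $445 = $12,905.00
Subtotal: $55,863.50
Write-off: 1.6 × $160 = $256.00
Total: $55,863.50 − $256.00 = $55,607.50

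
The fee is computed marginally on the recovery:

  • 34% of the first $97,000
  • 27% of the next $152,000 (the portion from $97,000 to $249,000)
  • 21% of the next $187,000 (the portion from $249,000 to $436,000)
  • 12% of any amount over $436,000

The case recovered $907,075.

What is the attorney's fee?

$169,819.00

First $97,000 at 34% = $32,980.00
Next $152,000 at 27% = $41,040.00
Next $187,000 at 21% = $39,270.00
Remaining $471,075 at 12% = $56,529.00
Fee: $32,980.00 + $41,040.00 + $39,270.00 + $56,529.00 = $169,819.00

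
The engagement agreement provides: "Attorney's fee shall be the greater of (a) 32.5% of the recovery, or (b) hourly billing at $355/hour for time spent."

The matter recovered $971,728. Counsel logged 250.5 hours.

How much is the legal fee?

$315,811.60

(a) 32.5% of $971,728 = $315,811.60
(b) 250.5 × $355 = $88,927.50
The greater is (a): $315,811.60.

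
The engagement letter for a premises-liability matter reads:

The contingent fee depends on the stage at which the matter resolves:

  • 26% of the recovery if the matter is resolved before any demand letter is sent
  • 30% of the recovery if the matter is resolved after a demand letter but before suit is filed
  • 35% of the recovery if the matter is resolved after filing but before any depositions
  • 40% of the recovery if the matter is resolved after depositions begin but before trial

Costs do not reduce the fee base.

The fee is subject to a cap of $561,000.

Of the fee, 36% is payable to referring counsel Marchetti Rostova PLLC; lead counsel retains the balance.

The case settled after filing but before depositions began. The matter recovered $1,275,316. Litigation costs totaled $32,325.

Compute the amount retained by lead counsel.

$285,670.78

Fee base is the gross recovery, $1,275,316; costs are reimbursed separately.
The matter settled after filing but before depositions began, so the 35% rate applies.
$1,275,316 × 35% = $446,360.60
$446,360.60 is under the $561,000 cap.
Referral share: 36% of $446,360.60 = $160,689.82; lead counsel retains $446,360.60 − $160,689.82 = $285,670.78.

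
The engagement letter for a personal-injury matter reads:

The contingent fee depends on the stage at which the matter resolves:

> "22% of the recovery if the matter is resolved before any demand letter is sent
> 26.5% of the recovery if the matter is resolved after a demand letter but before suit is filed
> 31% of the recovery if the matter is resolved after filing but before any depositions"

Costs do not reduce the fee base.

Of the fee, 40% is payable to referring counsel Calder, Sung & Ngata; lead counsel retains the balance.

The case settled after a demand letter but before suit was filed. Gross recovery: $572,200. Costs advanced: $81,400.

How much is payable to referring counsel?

$60,653.20

Fee base is the gross recovery, $572,200; costs are reimbursed separately.
The matter settled after a demand letter but before suit was filed, so the 26.5% rate applies.
$572,200 × 26.5% = $151,633.00
Referral share: 40% of $151,633.00 = $60,653.20; lead counsel retains $151,633.00 − $60,653.20 = $90,979.80.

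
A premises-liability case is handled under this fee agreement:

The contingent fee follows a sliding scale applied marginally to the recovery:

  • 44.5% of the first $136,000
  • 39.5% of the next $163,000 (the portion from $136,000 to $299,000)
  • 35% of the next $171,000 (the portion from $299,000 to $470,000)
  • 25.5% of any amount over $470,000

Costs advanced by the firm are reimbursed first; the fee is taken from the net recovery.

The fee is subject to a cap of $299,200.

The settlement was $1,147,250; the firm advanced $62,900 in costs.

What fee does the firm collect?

Fee base (net of costs): $1,147,250 − $62,900 = $1,084,350
First $136,000 at 44.5% = $60,520.00
Next $163,000 at 39.5% = $64,385.00
Next $171,000 at 35% = $59,850.00
Remaining $614,350 at 25.5% = $156,659.25
Fee: $60,520.00 + $64,385.00 + $59,850.00 + $156,659.25 = $341,414.25
$341,414.25 exceeds the $299,200 cap, so the fee is capped at $299,200.00.

$299,200.00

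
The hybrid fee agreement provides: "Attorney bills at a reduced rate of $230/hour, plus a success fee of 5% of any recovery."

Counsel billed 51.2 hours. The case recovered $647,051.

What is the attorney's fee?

$44,128.55

Hourly: 51.2 × $230 = $11,776.00
Success fee: 5% of $647,051 = $32,352.55
Total: $11,776.00 + $32,352.55 = $44,128.55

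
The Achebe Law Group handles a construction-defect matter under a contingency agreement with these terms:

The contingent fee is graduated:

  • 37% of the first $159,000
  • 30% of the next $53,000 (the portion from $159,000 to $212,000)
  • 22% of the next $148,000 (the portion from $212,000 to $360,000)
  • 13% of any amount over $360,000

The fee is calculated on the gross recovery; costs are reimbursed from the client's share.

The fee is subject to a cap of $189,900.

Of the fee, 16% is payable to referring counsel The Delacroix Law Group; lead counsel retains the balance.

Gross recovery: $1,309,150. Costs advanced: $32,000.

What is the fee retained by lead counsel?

Fee base is the gross recovery, $1,309,150; costs are reimbursed separately.
First $159,000 at 37% = $58,830.00
Next $53,000 at 30% = $15,900.00
Next $148,000 at 22% = $32,560.00
Remaining $949,150 at 13% = $123,389.50
Fee: $58,830.00 + $15,900.00 + $32,560.00 + $123,389.50 = $230,679.50
$230,679.50 exceeds the $189,900 cap, so the fee is capped at $189,900.00.
Referral share: 16% of $189,900.00 = $30,384.00; lead counsel retains $189,900.00 − $30,384.00 = $159,516.00.

$159,516.00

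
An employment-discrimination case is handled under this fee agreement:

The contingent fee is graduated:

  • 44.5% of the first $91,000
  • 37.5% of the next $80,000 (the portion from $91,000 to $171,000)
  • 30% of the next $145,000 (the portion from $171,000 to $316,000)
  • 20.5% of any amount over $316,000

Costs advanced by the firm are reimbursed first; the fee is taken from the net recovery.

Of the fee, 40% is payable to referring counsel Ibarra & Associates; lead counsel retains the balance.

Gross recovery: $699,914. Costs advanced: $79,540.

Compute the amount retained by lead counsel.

$105,835.00

Fee base (net of costs): $699,914 − $79,540 = $620,374
First $91,000 at 44.5% = $40,495.00
Next $80,000 at 37.5% = $30,000.00
Next $145,000 at 30% = $43,500.00
Remaining $304,374 at 20.5% = $62,396.67
Fee: $40,495.00 + $30,000.00 + $43,500.00 + $62,396.67 = $176,391.67
Referral share: 40% of $176,391.67 = $70,556.67; lead counsel retains $176,391.67 − $70,556.67 = $105,835.00.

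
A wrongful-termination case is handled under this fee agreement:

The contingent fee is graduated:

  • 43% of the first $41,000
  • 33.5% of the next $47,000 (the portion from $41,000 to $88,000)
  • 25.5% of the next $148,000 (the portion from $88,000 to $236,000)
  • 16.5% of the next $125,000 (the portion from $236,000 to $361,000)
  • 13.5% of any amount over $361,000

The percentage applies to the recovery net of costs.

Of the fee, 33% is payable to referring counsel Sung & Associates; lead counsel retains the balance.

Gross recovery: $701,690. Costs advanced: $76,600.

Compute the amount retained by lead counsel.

$85,352.74

Fee base (net of costs): $701,690 − $76,600 = $625,090
First $41,000 at 43% = $17,630.00
Next $47,000 at 33.5% = $15,745.00
Next $148,000 at 25.5% = $37,740.00
Next $125,000 at 16.5% = $20,625.00
Remaining $264,090 at 13.5% = $35,652.15
Fee: $17,630.00 + $15,745.00 + $37,740.00 + $20,625.00 + $35,652.15 = $127,392.15
Referral share: 33% of $127,392.15 = $42,039.41; lead counsel retains $127,392.15 − $42,039.41 = $85,352.74.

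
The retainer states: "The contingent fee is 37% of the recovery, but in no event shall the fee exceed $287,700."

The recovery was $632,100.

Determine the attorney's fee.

37% of $632,100 = $233,877.00
That is under the $287,700 cap.

$233,877.00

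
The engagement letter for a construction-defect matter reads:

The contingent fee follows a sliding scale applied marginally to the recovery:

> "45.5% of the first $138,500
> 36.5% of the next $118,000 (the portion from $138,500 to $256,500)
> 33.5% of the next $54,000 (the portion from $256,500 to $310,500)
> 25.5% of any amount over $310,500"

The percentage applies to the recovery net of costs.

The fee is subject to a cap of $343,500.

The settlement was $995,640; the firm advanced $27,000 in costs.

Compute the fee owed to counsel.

Fee base (net of costs): $995,640 − $27,000 = $968,640
First $138,500 at 45.5% = $63,017.50
Next $118,000 at 36.5% = $43,070.00
Next $54,000 at 33.5% = $18,090.00
Remaining $658,140 at 25.5% = $167,825.70
Fee: $63,017.50 + $43,070.00 + $18,090.00 + $167,825.70 = $292,003.20
$292,003.20 is under the $343,500 cap.

$292,003.20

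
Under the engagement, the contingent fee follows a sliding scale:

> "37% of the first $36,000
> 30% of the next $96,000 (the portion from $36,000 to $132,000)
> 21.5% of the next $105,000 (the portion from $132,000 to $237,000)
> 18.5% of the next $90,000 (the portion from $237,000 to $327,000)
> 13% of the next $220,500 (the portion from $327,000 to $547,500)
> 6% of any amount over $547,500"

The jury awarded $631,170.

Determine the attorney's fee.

$115,030.20

First $36,000 at 37% = $13,320.00
Next $96,000 at 30% = $28,800.00
Next $105,000 at 21.5% = $22,575.00
Next $90,000 at 18.5% = $16,650.00
Next $220,500 at 13% = $28,665.00
Remaining $83,670 at 6% = $5,020.20
Fee: $13,320.00 + $28,800.00 + $22,575.00 + $16,650.00 + $28,665.00 + $5,020.20 = $115,030.20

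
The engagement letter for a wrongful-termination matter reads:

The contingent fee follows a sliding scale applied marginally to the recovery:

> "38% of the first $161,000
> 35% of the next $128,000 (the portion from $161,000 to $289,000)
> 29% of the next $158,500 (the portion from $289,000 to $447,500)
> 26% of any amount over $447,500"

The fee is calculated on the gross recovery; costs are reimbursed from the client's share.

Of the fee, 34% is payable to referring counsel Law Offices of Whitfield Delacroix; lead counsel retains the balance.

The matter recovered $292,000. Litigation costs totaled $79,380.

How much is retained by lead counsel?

Fee base is the gross recovery, $292,000; costs are reimbursed separately.
First $161,000 at 38% = $61,180.00
Next $128,000 at 35% = $44,800.00
Remaining $3,000 at 29% = $870.00
Fee: $61,180.00 + $44,800.00 + $870.00 = $106,850.00
Referral share: 34% of $106,850.00 = $36,329.00; lead counsel retains $106,850.00 − $36,329.00 = $70,521.00.

$70,521.00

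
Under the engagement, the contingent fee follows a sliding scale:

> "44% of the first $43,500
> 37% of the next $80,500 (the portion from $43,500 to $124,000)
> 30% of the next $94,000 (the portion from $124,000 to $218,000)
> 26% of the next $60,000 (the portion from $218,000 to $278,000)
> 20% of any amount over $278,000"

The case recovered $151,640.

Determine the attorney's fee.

First $43,500 at 44% = $19,140.00
Next $80,500 at 37% = $29,785.00
Remaining $27,640 at 30% = $8,292.00
Fee: $19,140.00 + $29,785.00 + $8,292.00 = $57,217.00

$57,217.00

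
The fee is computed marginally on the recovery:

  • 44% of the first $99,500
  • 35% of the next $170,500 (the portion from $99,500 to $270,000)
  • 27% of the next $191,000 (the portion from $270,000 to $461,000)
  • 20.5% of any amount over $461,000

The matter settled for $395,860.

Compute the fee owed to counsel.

First $99,500 at 44% = $43,780.00
Next $170,500 at 35% = $59,675.00
Remaining $125,860 at 27% = $33,982.20
Fee: $43,780.00 + $59,675.00 + $33,982.20 = $137,437.20

$137,437.20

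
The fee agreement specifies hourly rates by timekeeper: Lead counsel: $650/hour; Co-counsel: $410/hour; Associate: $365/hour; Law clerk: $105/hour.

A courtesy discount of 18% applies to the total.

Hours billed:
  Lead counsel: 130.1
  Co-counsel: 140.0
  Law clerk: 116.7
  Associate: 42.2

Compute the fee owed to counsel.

Lead counsel: 130.1 × $650 = $84,565.00
Co-counsel: 140.0 × $410 = $57,400.00
Associate: 42.2 × $365 = $15,403.00
Law clerk: 116.7 × $105 = $12,253.50
Subtotal: $169,621.50
Less 18% discount: −$30,531.87
Total: $169,621.50 − $30,531.87 = $139,089.63

$139,089.63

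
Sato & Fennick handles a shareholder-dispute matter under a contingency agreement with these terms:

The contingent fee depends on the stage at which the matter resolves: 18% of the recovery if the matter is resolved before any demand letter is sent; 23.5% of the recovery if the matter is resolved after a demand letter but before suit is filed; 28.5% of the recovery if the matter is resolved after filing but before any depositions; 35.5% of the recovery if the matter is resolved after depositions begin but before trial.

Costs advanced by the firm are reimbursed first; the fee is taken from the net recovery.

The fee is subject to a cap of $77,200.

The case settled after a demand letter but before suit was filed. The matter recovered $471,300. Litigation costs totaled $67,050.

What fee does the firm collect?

$77,200.00

Fee base (net of costs): $471,300 − $67,050 = $404,250
The matter settled after a demand letter but before suit was filed, so the 23.5% rate applies.
$404,250 × 23.5% = $94,998.75
$94,998.75 exceeds the $77,200 cap, so the fee is capped at $77,200.00.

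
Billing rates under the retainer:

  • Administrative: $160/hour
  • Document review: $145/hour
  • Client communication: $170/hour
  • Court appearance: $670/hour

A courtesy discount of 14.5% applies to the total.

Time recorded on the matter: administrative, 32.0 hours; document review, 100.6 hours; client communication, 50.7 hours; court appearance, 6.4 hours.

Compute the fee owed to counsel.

Administrative: 32.0 × $160 = $5,120.00
Document review: 100.6 × $145 = $14,587.00
Client communication: 50.7 × $170 = $8,619.00
Court appearance: 6.4 × $670 = $4,288.00
Subtotal: $32,614.00
Less 14.5% discount: −$4,729.03
Total: $32,614.00 − $4,729.03 = $27,884.97

$27,884.97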